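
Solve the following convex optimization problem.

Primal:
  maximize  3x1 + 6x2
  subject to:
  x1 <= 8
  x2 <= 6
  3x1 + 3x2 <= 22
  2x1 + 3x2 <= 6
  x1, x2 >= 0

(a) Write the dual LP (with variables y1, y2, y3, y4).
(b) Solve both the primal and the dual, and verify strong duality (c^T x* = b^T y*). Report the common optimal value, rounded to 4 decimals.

The standard primal-dual pair for 'max c^T x s.t. A x <= b, x >= 0' is:
  Dual:  min b^T y  s.t.  A^T y >= c,  y >= 0.

So the dual LP is:
  minimize  8y1 + 6y2 + 22y3 + 6y4
  subject to:
    y1 + 3y3 + 2y4 >= 3
    y2 + 3y3 + 3y4 >= 6
    y1, y2, y3, y4 >= 0

Solving the primal: x* = (0, 2).
  primal value c^T x* = 12.
Solving the dual: y* = (0, 0, 0, 2).
  dual value b^T y* = 12.
Strong duality: c^T x* = b^T y*. Confirmed.

12


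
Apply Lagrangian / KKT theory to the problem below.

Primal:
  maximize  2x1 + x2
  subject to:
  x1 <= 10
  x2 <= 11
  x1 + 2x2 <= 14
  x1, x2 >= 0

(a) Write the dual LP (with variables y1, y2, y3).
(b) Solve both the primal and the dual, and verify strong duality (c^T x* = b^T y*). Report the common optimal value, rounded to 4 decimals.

The standard primal-dual pair for 'max c^T x s.t. A x <= b, x >= 0' is:
  Dual:  min b^T y  s.t.  A^T y >= c,  y >= 0.

So the dual LP is:
  minimize  10y1 + 11y2 + 14y3
  subject to:
    y1 + y3 >= 2
    y2 + 2y3 >= 1
    y1, y2, y3 >= 0

Solving the primal: x* = (10, 2).
  primal value c^T x* = 22.
Solving the dual: y* = (1.5, 0, 0.5).
  dual value b^T y* = 22.
Strong duality: c^T x* = b^T y*. Confirmed.

22


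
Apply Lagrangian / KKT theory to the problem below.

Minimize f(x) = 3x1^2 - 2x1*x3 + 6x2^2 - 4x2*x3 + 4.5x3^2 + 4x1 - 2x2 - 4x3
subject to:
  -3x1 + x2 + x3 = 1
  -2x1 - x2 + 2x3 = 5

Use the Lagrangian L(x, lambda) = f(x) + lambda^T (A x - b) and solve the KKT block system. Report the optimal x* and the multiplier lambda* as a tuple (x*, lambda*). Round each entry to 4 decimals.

Form the Lagrangian:
  L(x, lambda) = (1/2) x^T Q x + c^T x + lambda^T (A x - b)
Stationarity (grad_x L = 0): Q x + c + A^T lambda = 0.
Primal feasibility: A x = b.

This gives the KKT block system:
  [ Q   A^T ] [ x     ]   [-c ]
  [ A    0  ] [ lambda ] = [ b ]

Solving the linear system:
  x*      = (-0.0239, -1.0319, 1.9602)
  lambda* = (8.8765, -13.3466)
  f(x*)   = 25.992

x* = (-0.0239, -1.0319, 1.9602), lambda* = (8.8765, -13.3466)


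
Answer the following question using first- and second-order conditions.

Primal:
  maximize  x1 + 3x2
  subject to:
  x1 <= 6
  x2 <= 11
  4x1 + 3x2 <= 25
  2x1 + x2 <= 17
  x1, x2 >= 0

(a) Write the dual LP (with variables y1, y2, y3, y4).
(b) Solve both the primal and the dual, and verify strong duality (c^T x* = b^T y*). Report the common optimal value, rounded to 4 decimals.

The standard primal-dual pair for 'max c^T x s.t. A x <= b, x >= 0' is:
  Dual:  min b^T y  s.t.  A^T y >= c,  y >= 0.

So the dual LP is:
  minimize  6y1 + 11y2 + 25y3 + 17y4
  subject to:
    y1 + 4y3 + 2y4 >= 1
    y2 + 3y3 + y4 >= 3
    y1, y2, y3, y4 >= 0

Solving the primal: x* = (0, 8.3333).
  primal value c^T x* = 25.
Solving the dual: y* = (0, 0, 1, 0).
  dual value b^T y* = 25.
Strong duality: c^T x* = b^T y*. Confirmed.

25


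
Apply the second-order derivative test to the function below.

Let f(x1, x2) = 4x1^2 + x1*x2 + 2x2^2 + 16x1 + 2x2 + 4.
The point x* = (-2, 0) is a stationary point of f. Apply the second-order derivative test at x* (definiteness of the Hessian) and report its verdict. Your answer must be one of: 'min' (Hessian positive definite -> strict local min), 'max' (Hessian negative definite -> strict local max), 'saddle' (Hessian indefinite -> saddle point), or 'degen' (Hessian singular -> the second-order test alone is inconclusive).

Compute the Hessian H = grad^2 f:
  H = [[8, 1], [1, 4]]
Verify stationarity: grad f(x*) = H x* + g = (0, 0).
Eigenvalues of H: 3.7639, 8.2361.
Both eigenvalues > 0, so H is positive definite -> x* is a strict local min.

min


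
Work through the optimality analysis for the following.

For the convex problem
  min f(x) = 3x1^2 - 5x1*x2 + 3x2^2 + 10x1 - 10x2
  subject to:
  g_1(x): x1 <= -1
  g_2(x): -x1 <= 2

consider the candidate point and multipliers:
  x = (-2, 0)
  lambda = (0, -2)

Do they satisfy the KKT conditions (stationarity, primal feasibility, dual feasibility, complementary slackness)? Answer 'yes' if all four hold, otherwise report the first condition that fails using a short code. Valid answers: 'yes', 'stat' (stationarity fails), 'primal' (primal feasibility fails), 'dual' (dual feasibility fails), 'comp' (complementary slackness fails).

Gradient of f: grad f(x) = Q x + c = (-2, 0)
Constraint values g_i(x) = a_i^T x - b_i:
  g_1((-2, 0)) = -1
  g_2((-2, 0)) = 0
Stationarity residual: grad f(x) + sum_i lambda_i a_i = (0, 0)
  -> stationarity OK
Primal feasibility (all g_i <= 0): OK
Dual feasibility (all lambda_i >= 0): FAILS
Complementary slackness (lambda_i * g_i(x) = 0 for all i): OK

Verdict: the first failing condition is dual_feasibility -> dual.

dual


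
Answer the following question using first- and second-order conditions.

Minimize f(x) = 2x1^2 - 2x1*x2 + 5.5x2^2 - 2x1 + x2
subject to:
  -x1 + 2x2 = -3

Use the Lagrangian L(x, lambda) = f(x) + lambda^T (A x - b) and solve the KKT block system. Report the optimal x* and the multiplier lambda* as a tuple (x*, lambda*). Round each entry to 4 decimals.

Form the Lagrangian:
  L(x, lambda) = (1/2) x^T Q x + c^T x + lambda^T (A x - b)
Stationarity (grad_x L = 0): Q x + c + A^T lambda = 0.
Primal feasibility: A x = b.

This gives the KKT block system:
  [ Q   A^T ] [ x     ]   [-c ]
  [ A    0  ] [ lambda ] = [ b ]

Solving the linear system:
  x*      = (1.4211, -0.7895)
  lambda* = (5.2632)
  f(x*)   = 6.0789

x* = (1.4211, -0.7895), lambda* = (5.2632)


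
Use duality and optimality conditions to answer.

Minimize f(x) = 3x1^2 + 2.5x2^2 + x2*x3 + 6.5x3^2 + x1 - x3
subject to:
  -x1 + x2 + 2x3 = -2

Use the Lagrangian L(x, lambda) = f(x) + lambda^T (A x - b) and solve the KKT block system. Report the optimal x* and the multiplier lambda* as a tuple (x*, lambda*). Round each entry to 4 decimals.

Form the Lagrangian:
  L(x, lambda) = (1/2) x^T Q x + c^T x + lambda^T (A x - b)
Stationarity (grad_x L = 0): Q x + c + A^T lambda = 0.
Primal feasibility: A x = b.

This gives the KKT block system:
  [ Q   A^T ] [ x     ]   [-c ]
  [ A    0  ] [ lambda ] = [ b ]

Solving the linear system:
  x*      = (0.4538, -0.6555, -0.4454)
  lambda* = (3.7227)
  f(x*)   = 4.1723

x* = (0.4538, -0.6555, -0.4454), lambda* = (3.7227)


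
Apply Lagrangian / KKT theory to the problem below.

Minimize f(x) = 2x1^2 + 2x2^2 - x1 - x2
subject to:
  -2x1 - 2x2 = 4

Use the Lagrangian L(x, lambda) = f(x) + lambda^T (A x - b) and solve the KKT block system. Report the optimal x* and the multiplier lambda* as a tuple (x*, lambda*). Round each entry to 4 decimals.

Form the Lagrangian:
  L(x, lambda) = (1/2) x^T Q x + c^T x + lambda^T (A x - b)
Stationarity (grad_x L = 0): Q x + c + A^T lambda = 0.
Primal feasibility: A x = b.

This gives the KKT block system:
  [ Q   A^T ] [ x     ]   [-c ]
  [ A    0  ] [ lambda ] = [ b ]

Solving the linear system:
  x*      = (-1, -1)
  lambda* = (-2.5)
  f(x*)   = 6

x* = (-1, -1), lambda* = (-2.5)


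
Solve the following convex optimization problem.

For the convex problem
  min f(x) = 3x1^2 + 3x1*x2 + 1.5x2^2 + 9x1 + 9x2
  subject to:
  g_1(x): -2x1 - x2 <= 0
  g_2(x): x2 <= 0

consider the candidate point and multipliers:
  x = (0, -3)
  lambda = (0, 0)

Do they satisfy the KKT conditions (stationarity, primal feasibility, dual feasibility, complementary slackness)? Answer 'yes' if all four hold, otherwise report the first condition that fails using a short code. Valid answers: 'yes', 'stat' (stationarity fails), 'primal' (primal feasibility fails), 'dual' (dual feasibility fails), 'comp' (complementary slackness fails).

Gradient of f: grad f(x) = Q x + c = (0, 0)
Constraint values g_i(x) = a_i^T x - b_i:
  g_1((0, -3)) = 3
  g_2((0, -3)) = -3
Stationarity residual: grad f(x) + sum_i lambda_i a_i = (0, 0)
  -> stationarity OK
Primal feasibility (all g_i <= 0): FAILS
Dual feasibility (all lambda_i >= 0): OK
Complementary slackness (lambda_i * g_i(x) = 0 for all i): OK

Verdict: the first failing condition is primal_feasibility -> primal.

primal


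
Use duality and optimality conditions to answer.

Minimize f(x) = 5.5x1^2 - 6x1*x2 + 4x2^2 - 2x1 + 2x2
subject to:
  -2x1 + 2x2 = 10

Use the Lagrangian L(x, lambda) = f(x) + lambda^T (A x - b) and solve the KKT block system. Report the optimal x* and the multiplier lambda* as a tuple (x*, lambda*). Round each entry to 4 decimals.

Form the Lagrangian:
  L(x, lambda) = (1/2) x^T Q x + c^T x + lambda^T (A x - b)
Stationarity (grad_x L = 0): Q x + c + A^T lambda = 0.
Primal feasibility: A x = b.

This gives the KKT block system:
  [ Q   A^T ] [ x     ]   [-c ]
  [ A    0  ] [ lambda ] = [ b ]

Solving the linear system:
  x*      = (-1.4286, 3.5714)
  lambda* = (-19.5714)
  f(x*)   = 102.8571

x* = (-1.4286, 3.5714), lambda* = (-19.5714)


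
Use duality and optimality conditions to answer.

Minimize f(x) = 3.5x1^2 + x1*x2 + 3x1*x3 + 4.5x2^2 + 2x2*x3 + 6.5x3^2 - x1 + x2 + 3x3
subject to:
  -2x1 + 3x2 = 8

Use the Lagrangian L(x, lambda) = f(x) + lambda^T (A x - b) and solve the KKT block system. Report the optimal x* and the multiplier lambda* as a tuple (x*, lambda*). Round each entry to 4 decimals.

Form the Lagrangian:
  L(x, lambda) = (1/2) x^T Q x + c^T x + lambda^T (A x - b)
Stationarity (grad_x L = 0): Q x + c + A^T lambda = 0.
Primal feasibility: A x = b.

This gives the KKT block system:
  [ Q   A^T ] [ x     ]   [-c ]
  [ A    0  ] [ lambda ] = [ b ]

Solving the linear system:
  x*      = (-1.4286, 1.7143, -0.1648)
  lambda* = (-4.8901)
  f(x*)   = 20.8846

x* = (-1.4286, 1.7143, -0.1648), lambda* = (-4.8901)


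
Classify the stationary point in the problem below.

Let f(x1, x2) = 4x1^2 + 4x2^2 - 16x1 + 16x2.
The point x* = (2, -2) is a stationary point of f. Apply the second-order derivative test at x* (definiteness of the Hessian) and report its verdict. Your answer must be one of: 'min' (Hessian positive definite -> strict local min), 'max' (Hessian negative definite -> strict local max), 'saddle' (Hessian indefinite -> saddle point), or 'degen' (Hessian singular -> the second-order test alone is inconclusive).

Compute the Hessian H = grad^2 f:
  H = [[8, 0], [0, 8]]
Verify stationarity: grad f(x*) = H x* + g = (0, 0).
Eigenvalues of H: 8, 8.
Both eigenvalues > 0, so H is positive definite -> x* is a strict local min.

min


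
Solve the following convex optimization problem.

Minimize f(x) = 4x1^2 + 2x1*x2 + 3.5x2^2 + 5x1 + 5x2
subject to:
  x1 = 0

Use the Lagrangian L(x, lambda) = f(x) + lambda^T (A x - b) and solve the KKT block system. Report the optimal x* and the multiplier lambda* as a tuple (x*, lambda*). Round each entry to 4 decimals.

Form the Lagrangian:
  L(x, lambda) = (1/2) x^T Q x + c^T x + lambda^T (A x - b)
Stationarity (grad_x L = 0): Q x + c + A^T lambda = 0.
Primal feasibility: A x = b.

This gives the KKT block system:
  [ Q   A^T ] [ x     ]   [-c ]
  [ A    0  ] [ lambda ] = [ b ]

Solving the linear system:
  x*      = (0, -0.7143)
  lambda* = (-3.5714)
  f(x*)   = -1.7857

x* = (0, -0.7143), lambda* = (-3.5714)


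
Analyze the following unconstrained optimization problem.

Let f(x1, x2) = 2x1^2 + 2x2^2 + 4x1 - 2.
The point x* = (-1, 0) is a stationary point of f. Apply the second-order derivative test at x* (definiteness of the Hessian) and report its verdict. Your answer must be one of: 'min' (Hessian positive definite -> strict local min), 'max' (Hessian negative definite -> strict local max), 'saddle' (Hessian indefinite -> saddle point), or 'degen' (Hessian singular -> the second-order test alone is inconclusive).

Compute the Hessian H = grad^2 f:
  H = [[4, 0], [0, 4]]
Verify stationarity: grad f(x*) = H x* + g = (0, 0).
Eigenvalues of H: 4, 4.
Both eigenvalues > 0, so H is positive definite -> x* is a strict local min.

min


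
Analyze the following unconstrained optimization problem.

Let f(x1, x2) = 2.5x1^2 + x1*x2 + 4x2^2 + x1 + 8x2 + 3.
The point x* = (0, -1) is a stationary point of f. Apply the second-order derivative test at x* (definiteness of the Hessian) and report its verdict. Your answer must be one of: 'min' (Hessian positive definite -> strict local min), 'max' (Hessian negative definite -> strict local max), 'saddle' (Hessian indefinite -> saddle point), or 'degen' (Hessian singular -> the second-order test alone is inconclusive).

Compute the Hessian H = grad^2 f:
  H = [[5, 1], [1, 8]]
Verify stationarity: grad f(x*) = H x* + g = (0, 0).
Eigenvalues of H: 4.6972, 8.3028.
Both eigenvalues > 0, so H is positive definite -> x* is a strict local min.

min


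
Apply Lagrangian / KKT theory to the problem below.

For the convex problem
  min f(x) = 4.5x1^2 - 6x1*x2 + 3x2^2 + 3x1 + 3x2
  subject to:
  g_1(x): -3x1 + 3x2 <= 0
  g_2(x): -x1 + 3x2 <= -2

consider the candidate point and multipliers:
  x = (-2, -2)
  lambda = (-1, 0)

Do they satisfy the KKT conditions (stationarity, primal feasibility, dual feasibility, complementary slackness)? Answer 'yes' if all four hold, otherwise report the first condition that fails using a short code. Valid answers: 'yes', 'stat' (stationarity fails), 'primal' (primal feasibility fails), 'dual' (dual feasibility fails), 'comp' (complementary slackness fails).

Gradient of f: grad f(x) = Q x + c = (-3, 3)
Constraint values g_i(x) = a_i^T x - b_i:
  g_1((-2, -2)) = 0
  g_2((-2, -2)) = -2
Stationarity residual: grad f(x) + sum_i lambda_i a_i = (0, 0)
  -> stationarity OK
Primal feasibility (all g_i <= 0): OK
Dual feasibility (all lambda_i >= 0): FAILS
Complementary slackness (lambda_i * g_i(x) = 0 for all i): OK

Verdict: the first failing condition is dual_feasibility -> dual.

dual


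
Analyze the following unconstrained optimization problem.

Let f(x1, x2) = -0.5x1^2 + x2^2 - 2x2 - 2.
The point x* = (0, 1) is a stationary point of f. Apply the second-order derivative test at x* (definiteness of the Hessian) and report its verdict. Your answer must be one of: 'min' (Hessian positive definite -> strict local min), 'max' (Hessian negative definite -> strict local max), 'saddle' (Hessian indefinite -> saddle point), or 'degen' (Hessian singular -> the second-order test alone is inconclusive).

Compute the Hessian H = grad^2 f:
  H = [[-1, 0], [0, 2]]
Verify stationarity: grad f(x*) = H x* + g = (0, 0).
Eigenvalues of H: -1, 2.
Eigenvalues have mixed signs, so H is indefinite -> x* is a saddle point.

saddle


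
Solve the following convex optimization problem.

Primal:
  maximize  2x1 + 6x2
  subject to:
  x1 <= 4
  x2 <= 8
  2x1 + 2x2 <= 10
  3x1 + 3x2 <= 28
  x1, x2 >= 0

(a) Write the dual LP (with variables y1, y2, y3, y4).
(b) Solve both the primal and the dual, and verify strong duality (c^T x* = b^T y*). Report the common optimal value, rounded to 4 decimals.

The standard primal-dual pair for 'max c^T x s.t. A x <= b, x >= 0' is:
  Dual:  min b^T y  s.t.  A^T y >= c,  y >= 0.

So the dual LP is:
  minimize  4y1 + 8y2 + 10y3 + 28y4
  subject to:
    y1 + 2y3 + 3y4 >= 2
    y2 + 2y3 + 3y4 >= 6
    y1, y2, y3, y4 >= 0

Solving the primal: x* = (0, 5).
  primal value c^T x* = 30.
Solving the dual: y* = (0, 0, 3, 0).
  dual value b^T y* = 30.
Strong duality: c^T x* = b^T y*. Confirmed.

30


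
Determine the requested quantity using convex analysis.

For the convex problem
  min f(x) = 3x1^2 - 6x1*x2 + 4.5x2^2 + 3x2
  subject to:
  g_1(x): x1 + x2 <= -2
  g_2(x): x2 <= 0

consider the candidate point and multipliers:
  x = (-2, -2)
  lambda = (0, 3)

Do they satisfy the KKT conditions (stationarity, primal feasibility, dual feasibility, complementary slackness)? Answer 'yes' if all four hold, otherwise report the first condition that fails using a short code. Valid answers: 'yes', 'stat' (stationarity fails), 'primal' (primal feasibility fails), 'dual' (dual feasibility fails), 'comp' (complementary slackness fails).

Gradient of f: grad f(x) = Q x + c = (0, -3)
Constraint values g_i(x) = a_i^T x - b_i:
  g_1((-2, -2)) = -2
  g_2((-2, -2)) = -2
Stationarity residual: grad f(x) + sum_i lambda_i a_i = (0, 0)
  -> stationarity OK
Primal feasibility (all g_i <= 0): OK
Dual feasibility (all lambda_i >= 0): OK
Complementary slackness (lambda_i * g_i(x) = 0 for all i): FAILS

Verdict: the first failing condition is complementary_slackness -> comp.

comp


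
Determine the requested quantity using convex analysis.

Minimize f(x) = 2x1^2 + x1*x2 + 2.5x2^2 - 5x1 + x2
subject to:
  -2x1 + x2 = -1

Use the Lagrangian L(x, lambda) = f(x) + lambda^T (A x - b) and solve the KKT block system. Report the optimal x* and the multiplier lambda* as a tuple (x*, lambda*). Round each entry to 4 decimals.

Form the Lagrangian:
  L(x, lambda) = (1/2) x^T Q x + c^T x + lambda^T (A x - b)
Stationarity (grad_x L = 0): Q x + c + A^T lambda = 0.
Primal feasibility: A x = b.

This gives the KKT block system:
  [ Q   A^T ] [ x     ]   [-c ]
  [ A    0  ] [ lambda ] = [ b ]

Solving the linear system:
  x*      = (0.5, 0)
  lambda* = (-1.5)
  f(x*)   = -2

x* = (0.5, 0), lambda* = (-1.5)


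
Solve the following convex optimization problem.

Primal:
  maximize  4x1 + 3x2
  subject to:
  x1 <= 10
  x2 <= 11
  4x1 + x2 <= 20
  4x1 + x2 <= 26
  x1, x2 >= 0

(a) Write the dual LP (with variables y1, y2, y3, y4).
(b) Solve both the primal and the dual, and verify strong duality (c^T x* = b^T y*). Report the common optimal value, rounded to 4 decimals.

The standard primal-dual pair for 'max c^T x s.t. A x <= b, x >= 0' is:
  Dual:  min b^T y  s.t.  A^T y >= c,  y >= 0.

So the dual LP is:
  minimize  10y1 + 11y2 + 20y3 + 26y4
  subject to:
    y1 + 4y3 + 4y4 >= 4
    y2 + y3 + y4 >= 3
    y1, y2, y3, y4 >= 0

Solving the primal: x* = (2.25, 11).
  primal value c^T x* = 42.
Solving the dual: y* = (0, 2, 1, 0).
  dual value b^T y* = 42.
Strong duality: c^T x* = b^T y*. Confirmed.

42


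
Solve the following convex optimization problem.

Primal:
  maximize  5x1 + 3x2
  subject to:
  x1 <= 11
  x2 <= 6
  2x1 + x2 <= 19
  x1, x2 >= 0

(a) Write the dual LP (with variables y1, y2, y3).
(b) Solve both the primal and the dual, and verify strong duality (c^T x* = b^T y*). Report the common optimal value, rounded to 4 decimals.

The standard primal-dual pair for 'max c^T x s.t. A x <= b, x >= 0' is:
  Dual:  min b^T y  s.t.  A^T y >= c,  y >= 0.

So the dual LP is:
  minimize  11y1 + 6y2 + 19y3
  subject to:
    y1 + 2y3 >= 5
    y2 + y3 >= 3
    y1, y2, y3 >= 0

Solving the primal: x* = (6.5, 6).
  primal value c^T x* = 50.5.
Solving the dual: y* = (0, 0.5, 2.5).
  dual value b^T y* = 50.5.
Strong duality: c^T x* = b^T y*. Confirmed.

50.5


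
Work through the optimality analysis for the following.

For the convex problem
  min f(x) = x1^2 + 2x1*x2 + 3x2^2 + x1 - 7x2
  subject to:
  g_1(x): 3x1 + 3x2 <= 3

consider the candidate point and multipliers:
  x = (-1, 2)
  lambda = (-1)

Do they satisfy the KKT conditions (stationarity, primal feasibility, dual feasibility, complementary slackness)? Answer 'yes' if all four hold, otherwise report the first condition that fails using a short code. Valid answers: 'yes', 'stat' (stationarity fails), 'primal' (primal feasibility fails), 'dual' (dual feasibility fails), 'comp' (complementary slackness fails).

Gradient of f: grad f(x) = Q x + c = (3, 3)
Constraint values g_i(x) = a_i^T x - b_i:
  g_1((-1, 2)) = 0
Stationarity residual: grad f(x) + sum_i lambda_i a_i = (0, 0)
  -> stationarity OK
Primal feasibility (all g_i <= 0): OK
Dual feasibility (all lambda_i >= 0): FAILS
Complementary slackness (lambda_i * g_i(x) = 0 for all i): OK

Verdict: the first failing condition is dual_feasibility -> dual.

dual


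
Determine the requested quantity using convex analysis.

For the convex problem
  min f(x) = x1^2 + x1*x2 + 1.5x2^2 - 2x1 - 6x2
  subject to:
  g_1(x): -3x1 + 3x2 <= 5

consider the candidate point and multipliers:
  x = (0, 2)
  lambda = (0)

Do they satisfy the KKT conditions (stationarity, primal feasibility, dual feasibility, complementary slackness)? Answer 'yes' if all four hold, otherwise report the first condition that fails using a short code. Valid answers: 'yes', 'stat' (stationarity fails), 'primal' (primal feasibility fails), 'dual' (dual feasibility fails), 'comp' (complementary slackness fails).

Gradient of f: grad f(x) = Q x + c = (0, 0)
Constraint values g_i(x) = a_i^T x - b_i:
  g_1((0, 2)) = 1
Stationarity residual: grad f(x) + sum_i lambda_i a_i = (0, 0)
  -> stationarity OK
Primal feasibility (all g_i <= 0): FAILS
Dual feasibility (all lambda_i >= 0): OK
Complementary slackness (lambda_i * g_i(x) = 0 for all i): OK

Verdict: the first failing condition is primal_feasibility -> primal.

primal


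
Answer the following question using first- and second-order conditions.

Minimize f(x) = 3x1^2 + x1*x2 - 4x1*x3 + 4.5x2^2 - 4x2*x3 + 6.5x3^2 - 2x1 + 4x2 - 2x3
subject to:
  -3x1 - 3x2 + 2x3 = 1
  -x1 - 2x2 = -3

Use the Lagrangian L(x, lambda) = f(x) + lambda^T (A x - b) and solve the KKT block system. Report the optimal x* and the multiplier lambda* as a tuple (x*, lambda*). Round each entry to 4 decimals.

Form the Lagrangian:
  L(x, lambda) = (1/2) x^T Q x + c^T x + lambda^T (A x - b)
Stationarity (grad_x L = 0): Q x + c + A^T lambda = 0.
Primal feasibility: A x = b.

This gives the KKT block system:
  [ Q   A^T ] [ x     ]   [-c ]
  [ A    0  ] [ lambda ] = [ b ]

Solving the linear system:
  x*      = (-0.5243, 1.7622, 2.3568)
  lambda* = (-11.8432, 22.7189)
  f(x*)   = 41.6919

x* = (-0.5243, 1.7622, 2.3568), lambda* = (-11.8432, 22.7189)


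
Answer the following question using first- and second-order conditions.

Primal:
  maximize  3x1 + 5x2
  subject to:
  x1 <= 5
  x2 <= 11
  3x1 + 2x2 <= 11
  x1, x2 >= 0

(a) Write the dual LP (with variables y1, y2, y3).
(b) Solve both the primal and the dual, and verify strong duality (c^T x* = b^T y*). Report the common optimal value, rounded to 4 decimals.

The standard primal-dual pair for 'max c^T x s.t. A x <= b, x >= 0' is:
  Dual:  min b^T y  s.t.  A^T y >= c,  y >= 0.

So the dual LP is:
  minimize  5y1 + 11y2 + 11y3
  subject to:
    y1 + 3y3 >= 3
    y2 + 2y3 >= 5
    y1, y2, y3 >= 0

Solving the primal: x* = (0, 5.5).
  primal value c^T x* = 27.5.
Solving the dual: y* = (0, 0, 2.5).
  dual value b^T y* = 27.5.
Strong duality: c^T x* = b^T y*. Confirmed.

27.5


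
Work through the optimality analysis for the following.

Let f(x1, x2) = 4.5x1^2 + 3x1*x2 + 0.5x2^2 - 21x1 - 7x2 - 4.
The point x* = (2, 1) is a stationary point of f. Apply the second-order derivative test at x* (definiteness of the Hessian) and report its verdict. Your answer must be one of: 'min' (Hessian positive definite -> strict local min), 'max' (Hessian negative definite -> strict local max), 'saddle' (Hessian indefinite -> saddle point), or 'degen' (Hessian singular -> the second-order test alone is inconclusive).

Compute the Hessian H = grad^2 f:
  H = [[9, 3], [3, 1]]
Verify stationarity: grad f(x*) = H x* + g = (0, 0).
Eigenvalues of H: 0, 10.
H has a zero eigenvalue (singular; positive semidefinite but not definite), so H is neither positive definite, negative definite, nor indefinite. The second-order test alone is inconclusive -> degen.
(Indeed, f is constant along the null direction of H through x*, so x* is not a strict local extremum.)

degen


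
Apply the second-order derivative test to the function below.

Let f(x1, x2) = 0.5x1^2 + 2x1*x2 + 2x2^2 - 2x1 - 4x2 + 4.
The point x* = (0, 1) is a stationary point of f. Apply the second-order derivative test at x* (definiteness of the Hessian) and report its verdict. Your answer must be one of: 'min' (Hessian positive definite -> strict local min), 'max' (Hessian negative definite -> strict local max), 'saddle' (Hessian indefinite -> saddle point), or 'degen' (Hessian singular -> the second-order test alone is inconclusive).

Compute the Hessian H = grad^2 f:
  H = [[1, 2], [2, 4]]
Verify stationarity: grad f(x*) = H x* + g = (0, 0).
Eigenvalues of H: 0, 5.
H has a zero eigenvalue (singular; positive semidefinite but not definite), so H is neither positive definite, negative definite, nor indefinite. The second-order test alone is inconclusive -> degen.
(Indeed, f is constant along the null direction of H through x*, so x* is not a strict local extremum.)

degen


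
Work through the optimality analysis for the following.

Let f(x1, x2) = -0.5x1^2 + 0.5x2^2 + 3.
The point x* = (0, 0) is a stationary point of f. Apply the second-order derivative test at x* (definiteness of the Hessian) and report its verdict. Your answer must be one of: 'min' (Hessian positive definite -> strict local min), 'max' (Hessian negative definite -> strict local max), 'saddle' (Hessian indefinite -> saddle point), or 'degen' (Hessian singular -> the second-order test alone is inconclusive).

Compute the Hessian H = grad^2 f:
  H = [[-1, 0], [0, 1]]
Verify stationarity: grad f(x*) = H x* + g = (0, 0).
Eigenvalues of H: -1, 1.
Eigenvalues have mixed signs, so H is indefinite -> x* is a saddle point.

saddle


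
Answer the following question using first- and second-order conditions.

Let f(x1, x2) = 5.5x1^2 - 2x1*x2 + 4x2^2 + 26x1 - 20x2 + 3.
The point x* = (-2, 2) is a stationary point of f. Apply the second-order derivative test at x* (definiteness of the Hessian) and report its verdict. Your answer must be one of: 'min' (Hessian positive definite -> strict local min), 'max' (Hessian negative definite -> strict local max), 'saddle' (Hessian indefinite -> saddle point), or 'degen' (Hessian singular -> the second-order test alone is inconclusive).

Compute the Hessian H = grad^2 f:
  H = [[11, -2], [-2, 8]]
Verify stationarity: grad f(x*) = H x* + g = (0, 0).
Eigenvalues of H: 7, 12.
Both eigenvalues > 0, so H is positive definite -> x* is a strict local min.

min


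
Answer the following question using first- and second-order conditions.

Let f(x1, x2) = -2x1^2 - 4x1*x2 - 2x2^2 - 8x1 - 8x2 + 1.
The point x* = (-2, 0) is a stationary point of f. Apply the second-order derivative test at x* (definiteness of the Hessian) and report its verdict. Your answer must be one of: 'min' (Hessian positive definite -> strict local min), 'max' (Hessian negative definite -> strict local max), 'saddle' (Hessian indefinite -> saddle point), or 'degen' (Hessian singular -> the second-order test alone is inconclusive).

Compute the Hessian H = grad^2 f:
  H = [[-4, -4], [-4, -4]]
Verify stationarity: grad f(x*) = H x* + g = (0, 0).
Eigenvalues of H: -8, 0.
H has a zero eigenvalue (singular; negative semidefinite but not definite), so H is neither positive definite, negative definite, nor indefinite. The second-order test alone is inconclusive -> degen.
(Indeed, f is constant along the null direction of H through x*, so x* is not a strict local extremum.)

degen


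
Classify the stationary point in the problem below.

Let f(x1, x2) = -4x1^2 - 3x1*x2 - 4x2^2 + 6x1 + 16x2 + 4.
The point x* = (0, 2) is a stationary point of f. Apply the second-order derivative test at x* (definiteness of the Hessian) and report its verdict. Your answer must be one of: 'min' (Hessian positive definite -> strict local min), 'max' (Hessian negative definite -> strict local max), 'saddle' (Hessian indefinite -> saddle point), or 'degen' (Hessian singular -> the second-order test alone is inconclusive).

Compute the Hessian H = grad^2 f:
  H = [[-8, -3], [-3, -8]]
Verify stationarity: grad f(x*) = H x* + g = (0, 0).
Eigenvalues of H: -11, -5.
Both eigenvalues < 0, so H is negative definite -> x* is a strict local max.

max


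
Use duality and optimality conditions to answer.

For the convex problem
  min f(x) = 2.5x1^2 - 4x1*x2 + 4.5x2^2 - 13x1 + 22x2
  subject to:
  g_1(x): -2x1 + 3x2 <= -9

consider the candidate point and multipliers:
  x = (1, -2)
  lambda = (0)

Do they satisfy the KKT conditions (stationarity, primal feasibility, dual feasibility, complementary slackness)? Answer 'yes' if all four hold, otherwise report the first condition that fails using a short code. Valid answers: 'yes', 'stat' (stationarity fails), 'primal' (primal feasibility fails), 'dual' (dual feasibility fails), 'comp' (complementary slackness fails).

Gradient of f: grad f(x) = Q x + c = (0, 0)
Constraint values g_i(x) = a_i^T x - b_i:
  g_1((1, -2)) = 1
Stationarity residual: grad f(x) + sum_i lambda_i a_i = (0, 0)
  -> stationarity OK
Primal feasibility (all g_i <= 0): FAILS
Dual feasibility (all lambda_i >= 0): OK
Complementary slackness (lambda_i * g_i(x) = 0 for all i): OK

Verdict: the first failing condition is primal_feasibility -> primal.

primal


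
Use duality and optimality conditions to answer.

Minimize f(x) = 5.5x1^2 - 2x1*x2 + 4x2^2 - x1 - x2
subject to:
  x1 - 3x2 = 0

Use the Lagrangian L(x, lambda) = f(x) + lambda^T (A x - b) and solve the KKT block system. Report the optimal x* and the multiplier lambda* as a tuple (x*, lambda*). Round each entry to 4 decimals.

Form the Lagrangian:
  L(x, lambda) = (1/2) x^T Q x + c^T x + lambda^T (A x - b)
Stationarity (grad_x L = 0): Q x + c + A^T lambda = 0.
Primal feasibility: A x = b.

This gives the KKT block system:
  [ Q   A^T ] [ x     ]   [-c ]
  [ A    0  ] [ lambda ] = [ b ]

Solving the linear system:
  x*      = (0.1263, 0.0421)
  lambda* = (-0.3053)
  f(x*)   = -0.0842

x* = (0.1263, 0.0421), lambda* = (-0.3053)


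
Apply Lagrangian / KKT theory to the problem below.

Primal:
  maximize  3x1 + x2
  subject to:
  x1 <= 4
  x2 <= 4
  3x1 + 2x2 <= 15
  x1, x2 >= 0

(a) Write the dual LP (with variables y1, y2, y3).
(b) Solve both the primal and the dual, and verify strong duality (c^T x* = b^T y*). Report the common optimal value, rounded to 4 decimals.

The standard primal-dual pair for 'max c^T x s.t. A x <= b, x >= 0' is:
  Dual:  min b^T y  s.t.  A^T y >= c,  y >= 0.

So the dual LP is:
  minimize  4y1 + 4y2 + 15y3
  subject to:
    y1 + 3y3 >= 3
    y2 + 2y3 >= 1
    y1, y2, y3 >= 0

Solving the primal: x* = (4, 1.5).
  primal value c^T x* = 13.5.
Solving the dual: y* = (1.5, 0, 0.5).
  dual value b^T y* = 13.5.
Strong duality: c^T x* = b^T y*. Confirmed.

13.5


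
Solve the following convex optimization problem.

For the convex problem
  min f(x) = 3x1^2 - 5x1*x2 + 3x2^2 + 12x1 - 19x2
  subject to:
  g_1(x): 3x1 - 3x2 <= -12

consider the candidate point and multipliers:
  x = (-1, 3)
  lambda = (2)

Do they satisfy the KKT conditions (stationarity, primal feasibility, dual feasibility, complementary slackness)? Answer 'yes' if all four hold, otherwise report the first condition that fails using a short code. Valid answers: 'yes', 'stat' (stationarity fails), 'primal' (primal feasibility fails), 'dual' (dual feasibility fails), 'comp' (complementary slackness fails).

Gradient of f: grad f(x) = Q x + c = (-9, 4)
Constraint values g_i(x) = a_i^T x - b_i:
  g_1((-1, 3)) = 0
Stationarity residual: grad f(x) + sum_i lambda_i a_i = (-3, -2)
  -> stationarity FAILS
Primal feasibility (all g_i <= 0): OK
Dual feasibility (all lambda_i >= 0): OK
Complementary slackness (lambda_i * g_i(x) = 0 for all i): OK

Verdict: the first failing condition is stationarity -> stat.

stat


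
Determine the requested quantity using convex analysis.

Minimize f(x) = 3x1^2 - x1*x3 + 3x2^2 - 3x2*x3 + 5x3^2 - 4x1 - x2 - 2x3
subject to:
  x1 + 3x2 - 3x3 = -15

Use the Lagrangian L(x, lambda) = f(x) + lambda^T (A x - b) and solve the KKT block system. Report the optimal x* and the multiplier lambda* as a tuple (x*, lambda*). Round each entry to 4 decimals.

Form the Lagrangian:
  L(x, lambda) = (1/2) x^T Q x + c^T x + lambda^T (A x - b)
Stationarity (grad_x L = 0): Q x + c + A^T lambda = 0.
Primal feasibility: A x = b.

This gives the KKT block system:
  [ Q   A^T ] [ x     ]   [-c ]
  [ A    0  ] [ lambda ] = [ b ]

Solving the linear system:
  x*      = (-0.4362, -3.1418, 1.7128)
  lambda* = (8.3298)
  f(x*)   = 63.2039

x* = (-0.4362, -3.1418, 1.7128), lambda* = (8.3298)


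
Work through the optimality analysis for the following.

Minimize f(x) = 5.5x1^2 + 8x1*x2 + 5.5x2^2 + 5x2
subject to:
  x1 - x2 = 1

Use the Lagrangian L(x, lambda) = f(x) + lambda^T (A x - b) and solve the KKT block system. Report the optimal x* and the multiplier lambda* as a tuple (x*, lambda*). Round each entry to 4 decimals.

Form the Lagrangian:
  L(x, lambda) = (1/2) x^T Q x + c^T x + lambda^T (A x - b)
Stationarity (grad_x L = 0): Q x + c + A^T lambda = 0.
Primal feasibility: A x = b.

This gives the KKT block system:
  [ Q   A^T ] [ x     ]   [-c ]
  [ A    0  ] [ lambda ] = [ b ]

Solving the linear system:
  x*      = (0.3684, -0.6316)
  lambda* = (1)
  f(x*)   = -2.0789

x* = (0.3684, -0.6316), lambda* = (1)


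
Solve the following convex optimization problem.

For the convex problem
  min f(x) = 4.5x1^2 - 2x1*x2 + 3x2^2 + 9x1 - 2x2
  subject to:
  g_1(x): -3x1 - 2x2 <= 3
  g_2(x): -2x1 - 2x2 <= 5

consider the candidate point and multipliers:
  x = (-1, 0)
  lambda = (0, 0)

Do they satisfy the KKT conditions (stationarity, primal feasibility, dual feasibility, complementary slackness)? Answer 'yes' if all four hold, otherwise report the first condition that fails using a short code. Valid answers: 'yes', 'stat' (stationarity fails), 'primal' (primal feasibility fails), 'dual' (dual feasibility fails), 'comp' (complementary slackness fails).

Gradient of f: grad f(x) = Q x + c = (0, 0)
Constraint values g_i(x) = a_i^T x - b_i:
  g_1((-1, 0)) = 0
  g_2((-1, 0)) = -3
Stationarity residual: grad f(x) + sum_i lambda_i a_i = (0, 0)
  -> stationarity OK
Primal feasibility (all g_i <= 0): OK
Dual feasibility (all lambda_i >= 0): OK
Complementary slackness (lambda_i * g_i(x) = 0 for all i): OK

Verdict: yes, KKT holds.

yes


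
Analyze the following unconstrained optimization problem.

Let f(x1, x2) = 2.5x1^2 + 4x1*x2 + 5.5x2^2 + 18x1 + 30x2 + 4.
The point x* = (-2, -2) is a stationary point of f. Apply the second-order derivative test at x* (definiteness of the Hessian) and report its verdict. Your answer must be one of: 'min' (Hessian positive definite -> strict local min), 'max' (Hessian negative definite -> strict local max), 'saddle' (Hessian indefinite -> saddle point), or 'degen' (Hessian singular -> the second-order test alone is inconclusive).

Compute the Hessian H = grad^2 f:
  H = [[5, 4], [4, 11]]
Verify stationarity: grad f(x*) = H x* + g = (0, 0).
Eigenvalues of H: 3, 13.
Both eigenvalues > 0, so H is positive definite -> x* is a strict local min.

min


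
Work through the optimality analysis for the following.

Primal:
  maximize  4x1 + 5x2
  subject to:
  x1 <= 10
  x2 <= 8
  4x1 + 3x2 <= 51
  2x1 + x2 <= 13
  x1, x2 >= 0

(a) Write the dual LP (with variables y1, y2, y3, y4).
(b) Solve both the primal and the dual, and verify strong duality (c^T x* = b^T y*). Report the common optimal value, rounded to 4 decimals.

The standard primal-dual pair for 'max c^T x s.t. A x <= b, x >= 0' is:
  Dual:  min b^T y  s.t.  A^T y >= c,  y >= 0.

So the dual LP is:
  minimize  10y1 + 8y2 + 51y3 + 13y4
  subject to:
    y1 + 4y3 + 2y4 >= 4
    y2 + 3y3 + y4 >= 5
    y1, y2, y3, y4 >= 0

Solving the primal: x* = (2.5, 8).
  primal value c^T x* = 50.
Solving the dual: y* = (0, 3, 0, 2).
  dual value b^T y* = 50.
Strong duality: c^T x* = b^T y*. Confirmed.

50


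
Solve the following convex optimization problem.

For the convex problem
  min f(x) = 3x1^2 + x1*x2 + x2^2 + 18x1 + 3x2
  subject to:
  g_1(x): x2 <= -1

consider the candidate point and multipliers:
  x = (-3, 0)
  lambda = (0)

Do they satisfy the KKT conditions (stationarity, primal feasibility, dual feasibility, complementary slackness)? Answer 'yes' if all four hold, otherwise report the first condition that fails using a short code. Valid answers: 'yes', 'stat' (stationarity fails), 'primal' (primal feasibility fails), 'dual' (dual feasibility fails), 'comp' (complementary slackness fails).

Gradient of f: grad f(x) = Q x + c = (0, 0)
Constraint values g_i(x) = a_i^T x - b_i:
  g_1((-3, 0)) = 1
Stationarity residual: grad f(x) + sum_i lambda_i a_i = (0, 0)
  -> stationarity OK
Primal feasibility (all g_i <= 0): FAILS
Dual feasibility (all lambda_i >= 0): OK
Complementary slackness (lambda_i * g_i(x) = 0 for all i): OK

Verdict: the first failing condition is primal_feasibility -> primal.

primal


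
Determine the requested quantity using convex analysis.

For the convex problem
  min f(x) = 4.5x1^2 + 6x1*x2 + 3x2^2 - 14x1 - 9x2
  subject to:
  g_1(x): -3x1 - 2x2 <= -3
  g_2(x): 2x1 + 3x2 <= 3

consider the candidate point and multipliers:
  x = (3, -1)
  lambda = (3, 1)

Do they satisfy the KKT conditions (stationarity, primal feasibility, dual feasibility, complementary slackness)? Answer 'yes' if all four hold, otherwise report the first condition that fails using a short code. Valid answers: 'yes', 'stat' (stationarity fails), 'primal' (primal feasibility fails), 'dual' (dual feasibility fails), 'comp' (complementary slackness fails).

Gradient of f: grad f(x) = Q x + c = (7, 3)
Constraint values g_i(x) = a_i^T x - b_i:
  g_1((3, -1)) = -4
  g_2((3, -1)) = 0
Stationarity residual: grad f(x) + sum_i lambda_i a_i = (0, 0)
  -> stationarity OK
Primal feasibility (all g_i <= 0): OK
Dual feasibility (all lambda_i >= 0): OK
Complementary slackness (lambda_i * g_i(x) = 0 for all i): FAILS

Verdict: the first failing condition is complementary_slackness -> comp.

comp


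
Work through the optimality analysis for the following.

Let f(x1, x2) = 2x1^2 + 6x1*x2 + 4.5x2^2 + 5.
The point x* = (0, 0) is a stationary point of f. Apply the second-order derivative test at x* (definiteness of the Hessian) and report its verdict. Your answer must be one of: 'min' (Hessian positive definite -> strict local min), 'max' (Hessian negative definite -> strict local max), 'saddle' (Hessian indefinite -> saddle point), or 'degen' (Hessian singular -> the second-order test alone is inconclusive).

Compute the Hessian H = grad^2 f:
  H = [[4, 6], [6, 9]]
Verify stationarity: grad f(x*) = H x* + g = (0, 0).
Eigenvalues of H: 0, 13.
H has a zero eigenvalue (singular; positive semidefinite but not definite), so H is neither positive definite, negative definite, nor indefinite. The second-order test alone is inconclusive -> degen.
(Indeed, f is constant along the null direction of H through x*, so x* is not a strict local extremum.)

degen


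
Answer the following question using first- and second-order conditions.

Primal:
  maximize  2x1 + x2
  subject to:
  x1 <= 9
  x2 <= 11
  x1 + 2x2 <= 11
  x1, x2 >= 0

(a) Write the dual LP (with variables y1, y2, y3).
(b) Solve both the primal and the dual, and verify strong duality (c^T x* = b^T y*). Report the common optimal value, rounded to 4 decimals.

The standard primal-dual pair for 'max c^T x s.t. A x <= b, x >= 0' is:
  Dual:  min b^T y  s.t.  A^T y >= c,  y >= 0.

So the dual LP is:
  minimize  9y1 + 11y2 + 11y3
  subject to:
    y1 + y3 >= 2
    y2 + 2y3 >= 1
    y1, y2, y3 >= 0

Solving the primal: x* = (9, 1).
  primal value c^T x* = 19.
Solving the dual: y* = (1.5, 0, 0.5).
  dual value b^T y* = 19.
Strong duality: c^T x* = b^T y*. Confirmed.

19


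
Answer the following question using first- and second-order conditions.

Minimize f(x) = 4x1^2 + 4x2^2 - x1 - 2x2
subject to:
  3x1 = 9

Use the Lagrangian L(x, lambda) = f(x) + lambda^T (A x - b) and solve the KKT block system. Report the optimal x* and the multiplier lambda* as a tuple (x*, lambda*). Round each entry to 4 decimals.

Form the Lagrangian:
  L(x, lambda) = (1/2) x^T Q x + c^T x + lambda^T (A x - b)
Stationarity (grad_x L = 0): Q x + c + A^T lambda = 0.
Primal feasibility: A x = b.

This gives the KKT block system:
  [ Q   A^T ] [ x     ]   [-c ]
  [ A    0  ] [ lambda ] = [ b ]

Solving the linear system:
  x*      = (3, 0.25)
  lambda* = (-7.6667)
  f(x*)   = 32.75

x* = (3, 0.25), lambda* = (-7.6667)


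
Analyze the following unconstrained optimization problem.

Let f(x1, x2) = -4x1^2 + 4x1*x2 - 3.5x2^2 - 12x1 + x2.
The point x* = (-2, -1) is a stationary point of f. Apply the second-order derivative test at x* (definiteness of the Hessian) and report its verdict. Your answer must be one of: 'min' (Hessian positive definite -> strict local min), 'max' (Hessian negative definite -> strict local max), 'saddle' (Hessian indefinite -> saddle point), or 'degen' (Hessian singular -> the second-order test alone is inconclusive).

Compute the Hessian H = grad^2 f:
  H = [[-8, 4], [4, -7]]
Verify stationarity: grad f(x*) = H x* + g = (0, 0).
Eigenvalues of H: -11.5311, -3.4689.
Both eigenvalues < 0, so H is negative definite -> x* is a strict local max.

max
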